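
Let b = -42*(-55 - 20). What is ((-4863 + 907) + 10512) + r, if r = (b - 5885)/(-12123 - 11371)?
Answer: 154029399/23494 ≈ 6556.1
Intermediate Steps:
b = 3150 (b = -42*(-75) = 3150)
r = 2735/23494 (r = (3150 - 5885)/(-12123 - 11371) = -2735/(-23494) = -2735*(-1/23494) = 2735/23494 ≈ 0.11641)
((-4863 + 907) + 10512) + r = ((-4863 + 907) + 10512) + 2735/23494 = (-3956 + 10512) + 2735/23494 = 6556 + 2735/23494 = 154029399/23494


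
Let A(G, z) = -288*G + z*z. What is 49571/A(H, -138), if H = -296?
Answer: 49571/104292 ≈ 0.47531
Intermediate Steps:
A(G, z) = z² - 288*G (A(G, z) = -288*G + z² = z² - 288*G)
49571/A(H, -138) = 49571/((-138)² - 288*(-296)) = 49571/(19044 + 85248) = 49571/104292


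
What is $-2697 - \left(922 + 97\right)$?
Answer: $-3716$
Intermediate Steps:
$-2697 - \left(922 + 97\right) = -2697 - 1019 = -3716$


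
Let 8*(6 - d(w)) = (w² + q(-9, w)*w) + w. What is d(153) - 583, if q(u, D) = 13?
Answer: -30167/8 ≈ -3770.9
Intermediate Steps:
d(w) = 6 - 7*w/4 - w²/8 (d(w) = 6 - ((w² + 13*w) + w)/8 = 6 - (w² + 14*w)/8 = 6 + (-7*w/4 - w²/8) = 6 - 7*w/4 - w²/8)
d(153) - 583 = (6 - 7/4*153 - ⅛*153²) - 583 = (6 - 1071/4 - ⅛*23409) - 583 = (6 - 1071/4 - 23409/8) - 583 = -25503/8 - 583 = -30167/8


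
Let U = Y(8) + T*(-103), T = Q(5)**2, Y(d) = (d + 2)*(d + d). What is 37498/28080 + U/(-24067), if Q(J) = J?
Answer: 485138783/337900680 ≈ 1.4357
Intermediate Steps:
Y(d) = 2*d*(2 + d) (Y(d) = (2 + d)*(2*d) = 2*d*(2 + d))
T = 25 (T = 5**2 = 25)
U = -2415 (U = 2*8*(2 + 8) + 25*(-103) = 2*8*10 - 2575 = 160 - 2575 = -2415)
37498/28080 + U/(-24067) = 37498/28080 - 2415/(-24067) = 37498*(1/28080) - 2415*(-1/24067) = 18749/14040 + 2415/24067 = 485138783/337900680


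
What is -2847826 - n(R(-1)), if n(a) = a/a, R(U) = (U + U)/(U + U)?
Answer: -2847827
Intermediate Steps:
R(U) = 1 (R(U) = (2*U)/((2*U)) = (2*U)*(1/(2*U)) = 1)
n(a) = 1
-2847826 - n(R(-1)) = -2847826 - 1*1 = -2847826 - 1 = -2847827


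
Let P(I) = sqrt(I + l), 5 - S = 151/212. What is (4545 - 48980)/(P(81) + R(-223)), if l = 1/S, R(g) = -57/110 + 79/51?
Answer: 48533471556350/84945613637 - 155384751500*sqrt(7457941)/84945613637 ≈ -4424.1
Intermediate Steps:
S = 909/212 (S = 5 - 151/212 = 909/212 ≈ 4.2877)
R(g) = 5783/5610 (R(g) = -57*1/110 + 79*(1/51) = -57/110 + 79/51 = 5783/5610)
l = 212/909 (l = 1/(909/212) = 212/909 ≈ 0.23322)
P(I) = sqrt(212/909 + I) (P(I) = sqrt(I + 212/909) = sqrt(212/909 + I))
(4545 - 48980)/(P(81) + R(-223)) = (4545 - 48980)/(sqrt(21412 + 91809*81)/303 + 5783/5610) = -44435/(sqrt(21412 + 7436529)/303 + 5783/5610) = -44435/(sqrt(7457941)/303 + 5783/5610) = -44435/(5783/5610 + sqrt(7457941)/303)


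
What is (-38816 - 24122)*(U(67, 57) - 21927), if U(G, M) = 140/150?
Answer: 20699741758/15 ≈ 1.3800e+9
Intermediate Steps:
U(G, M) = 14/15 (U(G, M) = 140*(1/150) = 14/15)
(-38816 - 24122)*(U(67, 57) - 21927) = (-38816 - 24122)*(14/15 - 21927) = -62938*(-328891/15) = 20699741758/15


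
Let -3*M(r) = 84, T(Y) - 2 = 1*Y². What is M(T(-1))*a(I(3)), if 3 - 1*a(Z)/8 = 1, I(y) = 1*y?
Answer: -448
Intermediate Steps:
I(y) = y
a(Z) = 16 (a(Z) = 24 - 8*1 = 24 - 8 = 16)
T(Y) = 2 + Y² (T(Y) = 2 + 1*Y² = 2 + Y²)
M(r) = -28 (M(r) = -⅓*84 = -28)
M(T(-1))*a(I(3)) = -28*16 = -448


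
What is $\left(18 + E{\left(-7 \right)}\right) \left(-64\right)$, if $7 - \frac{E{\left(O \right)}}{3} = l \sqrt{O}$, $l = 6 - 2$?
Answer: $-2496 + 768 i \sqrt{7} \approx -2496.0 + 2031.9 i$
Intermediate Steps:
$l = 4$ ($l = 6 - 2 = 4$)
$E{\left(O \right)} = 21 - 12 \sqrt{O}$ ($E{\left(O \right)} = 21 - 3 \cdot 4 \sqrt{O} = 21 - 12 \sqrt{O}$)
$\left(18 + E{\left(-7 \right)}\right) \left(-64\right) = \left(18 + \left(21 - 12 \sqrt{-7}\right)\right) \left(-64\right) = \left(18 + \left(21 - 12 i \sqrt{7}\right)\right) \left(-64\right) = \left(39 - 12 i \sqrt{7}\right) \left(-64\right) = -2496 + 768 i \sqrt{7}$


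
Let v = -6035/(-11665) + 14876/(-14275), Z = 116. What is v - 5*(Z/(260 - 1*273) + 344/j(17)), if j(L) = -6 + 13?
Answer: -611045718753/3030625325 ≈ -201.62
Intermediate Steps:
j(L) = 7
v = -17475783/33303575 (v = -6035*(-1/11665) + 14876*(-1/14275) = 1207/2333 - 14876/14275 = -17475783/33303575 ≈ -0.52474)
v - 5*(Z/(260 - 1*273) + 344/j(17)) = -17475783/33303575 - 5*(116/(260 - 1*273) + 344/7) = -17475783/33303575 - 5*(116/(260 - 273) + 344*(⅐)) = -17475783/33303575 - 5*(116/(-13) + 344/7) = -17475783/33303575 - 5*(116*(-1/13) + 344/7) = -17475783/33303575 - 5*(-116/13 + 344/7) = -17475783/33303575 - 5*3660/91 = -17475783/33303575 - 1*18300/91 = -17475783/33303575 - 18300/91 = -611045718753/3030625325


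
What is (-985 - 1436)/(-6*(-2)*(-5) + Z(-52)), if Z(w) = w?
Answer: 2421/112 ≈ 21.616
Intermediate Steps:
(-985 - 1436)/(-6*(-2)*(-5) + Z(-52)) = (-985 - 1436)/(-6*(-2)*(-5) - 52) = -2421/(12*(-5) - 52) = -2421/(-60 - 52) = -2421/(-112) = -2421*(-1/112) = 2421/112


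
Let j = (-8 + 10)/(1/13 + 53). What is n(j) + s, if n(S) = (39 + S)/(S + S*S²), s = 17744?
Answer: 1119144118/59597 ≈ 18779.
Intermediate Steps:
j = 13/345 (j = 2/(1/13 + 53) = 2/(690/13) = 2*(13/690) = 13/345 ≈ 0.037681)
n(S) = (39 + S)/(S + S³)
n(j) + s = (39 + 13/345)/(13/345 + (13/345)³) + 17744 = (13468/345)/(13/345 + 2197/41063625) + 17744 = (13468/345)/(1549522/41063625) + 17744 = (41063625/1549522)*(13468/345) + 17744 = 61654950/59597 + 17744 = 1119144118/59597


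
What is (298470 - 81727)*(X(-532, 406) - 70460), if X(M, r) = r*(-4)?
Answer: -15623702412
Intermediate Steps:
X(M, r) = -4*r
(298470 - 81727)*(X(-532, 406) - 70460) = (298470 - 81727)*(-4*406 - 70460) = 216743*(-1624 - 70460) = 216743*(-72084) = -15623702412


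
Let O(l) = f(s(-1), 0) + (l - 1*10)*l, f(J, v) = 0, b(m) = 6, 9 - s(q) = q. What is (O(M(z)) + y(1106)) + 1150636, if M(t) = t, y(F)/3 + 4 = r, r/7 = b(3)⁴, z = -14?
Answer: 1178176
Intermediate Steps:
s(q) = 9 - q
r = 9072 (r = 7*6⁴ = 7*1296 = 9072)
y(F) = 27204 (y(F) = -12 + 3*9072 = -12 + 27216 = 27204)
O(l) = l*(-10 + l) (O(l) = 0 + (l - 1*10)*l = 0 + (l - 10)*l = 0 + (-10 + l)*l = 0 + l*(-10 + l) = l*(-10 + l))
(O(M(z)) + y(1106)) + 1150636 = (-14*(-10 - 14) + 27204) + 1150636 = (-14*(-24) + 27204) + 1150636 = (336 + 27204) + 1150636 = 27540 + 1150636 = 1178176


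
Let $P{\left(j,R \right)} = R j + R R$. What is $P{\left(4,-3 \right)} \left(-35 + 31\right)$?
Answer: $12$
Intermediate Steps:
$P{\left(j,R \right)} = R^{2} + R j$ ($P{\left(j,R \right)} = R j + R^{2} = R^{2} + R j$)
$P{\left(4,-3 \right)} \left(-35 + 31\right) = - 3 \left(-3 + 4\right) \left(-35 + 31\right) = \left(-3\right) 1 \left(-4\right) = \left(-3\right) \left(-4\right) = 12$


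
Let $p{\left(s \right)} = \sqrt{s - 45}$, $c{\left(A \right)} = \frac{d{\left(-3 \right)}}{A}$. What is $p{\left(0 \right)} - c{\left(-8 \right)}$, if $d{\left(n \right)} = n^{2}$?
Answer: $\frac{9}{8} + 3 i \sqrt{5} \approx 1.125 + 6.7082 i$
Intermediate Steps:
$c{\left(A \right)} = \frac{9}{A}$ ($c{\left(A \right)} = \frac{\left(-3\right)^{2}}{A} = \frac{9}{A}$)
$p{\left(s \right)} = \sqrt{-45 + s}$
$p{\left(0 \right)} - c{\left(-8 \right)} = \sqrt{-45 + 0} - \frac{9}{-8} = \sqrt{-45} - 9 \left(- \frac{1}{8}\right) = 3 i \sqrt{5} - - \frac{9}{8} = 3 i \sqrt{5} + \frac{9}{8} = \frac{9}{8} + 3 i \sqrt{5}$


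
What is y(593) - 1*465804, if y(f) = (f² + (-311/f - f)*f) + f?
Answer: -465522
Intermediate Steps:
y(f) = f + f² + f*(-f - 311/f) (y(f) = (f² + (-f - 311/f)*f) + f = (f² + f*(-f - 311/f)) + f = f + f² + f*(-f - 311/f))
y(593) - 1*465804 = (-311 + 593) - 1*465804 = 282 - 465804 = -465522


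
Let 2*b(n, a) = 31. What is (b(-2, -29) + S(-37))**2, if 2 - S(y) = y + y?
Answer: 33489/4 ≈ 8372.3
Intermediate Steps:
b(n, a) = 31/2 (b(n, a) = (1/2)*31 = 31/2)
S(y) = 2 - 2*y (S(y) = 2 - (y + y) = 2 - 2*y)
(b(-2, -29) + S(-37))**2 = (31/2 + (2 - 2*(-37)))**2 = (31/2 + (2 + 74))**2 = (31/2 + 76)**2 = (183/2)**2 = 33489/4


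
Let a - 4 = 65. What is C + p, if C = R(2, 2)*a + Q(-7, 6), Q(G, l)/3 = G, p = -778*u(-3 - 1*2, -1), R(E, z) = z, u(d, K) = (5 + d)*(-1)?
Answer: 117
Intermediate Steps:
u(d, K) = -5 - d
a = 69 (a = 4 + 65 = 69)
p = 0 (p = -778*(-5 - (-3 - 1*2)) = -778*(-5 - (-3 - 2)) = -778*(-5 - 1*(-5)) = -778*(-5 + 5) = -778*0 = 0)
Q(G, l) = 3*G
C = 117 (C = 2*69 + 3*(-7) = 138 - 21 = 117)
C + p = 117 + 0 = 117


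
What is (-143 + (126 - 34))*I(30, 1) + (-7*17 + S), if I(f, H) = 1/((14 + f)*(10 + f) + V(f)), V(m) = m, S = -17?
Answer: -243491/1790 ≈ -136.03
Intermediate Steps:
I(f, H) = 1/(f + (10 + f)*(14 + f)) (I(f, H) = 1/((14 + f)*(10 + f) + f) = 1/((10 + f)*(14 + f) + f) = 1/(f + (10 + f)*(14 + f)))
(-143 + (126 - 34))*I(30, 1) + (-7*17 + S) = (-143 + (126 - 34))/(140 + 30² + 25*30) + (-7*17 - 17) = (-143 + 92)/(140 + 900 + 750) + (-119 - 17) = -51/1790 - 136 = -243491/1790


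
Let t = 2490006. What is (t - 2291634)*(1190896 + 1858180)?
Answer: 604851304272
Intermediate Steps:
(t - 2291634)*(1190896 + 1858180) = (2490006 - 2291634)*(1190896 + 1858180) = 198372*3049076 = 604851304272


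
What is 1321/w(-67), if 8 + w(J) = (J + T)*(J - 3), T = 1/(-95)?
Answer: 25099/88972 ≈ 0.28210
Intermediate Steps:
T = -1/95 ≈ -0.010526
w(J) = -8 + (-3 + J)*(-1/95 + J) (w(J) = -8 + (J - 1/95)*(J - 3) = -8 + (-1/95 + J)*(-3 + J) = -8 + (-3 + J)*(-1/95 + J))
1321/w(-67) = 1321/(-757/95 + (-67)² - 286/95*(-67)) = 1321/(-757/95 + 4489 + 19162/95) = 1321/(88972/19) = 1321*(19/88972) = 25099/88972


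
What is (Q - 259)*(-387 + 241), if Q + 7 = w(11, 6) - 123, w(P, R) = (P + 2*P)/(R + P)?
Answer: 960680/17 ≈ 56511.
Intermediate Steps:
w(P, R) = 3*P/(P + R) (w(P, R) = (3*P)/(P + R) = 3*P/(P + R))
Q = -2177/17 (Q = -7 + (3*11/(11 + 6) - 123) = -7 + (3*11/17 - 123) = -7 + (3*11*(1/17) - 123) = -7 + (33/17 - 123) = -7 - 2058/17 = -2177/17 ≈ -128.06)
(Q - 259)*(-387 + 241) = (-2177/17 - 259)*(-387 + 241) = -6580/17*(-146) = 960680/17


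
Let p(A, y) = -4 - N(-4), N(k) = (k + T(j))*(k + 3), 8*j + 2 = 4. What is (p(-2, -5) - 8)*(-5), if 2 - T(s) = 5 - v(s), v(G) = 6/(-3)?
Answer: 105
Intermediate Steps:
j = ¼ (j = -¼ + (⅛)*4 = -¼ + ½ = ¼ ≈ 0.25000)
v(G) = -2 (v(G) = 6*(-⅓) = -2)
T(s) = -5 (T(s) = 2 - (5 - 1*(-2)) = 2 - (5 + 2) = 2 - 1*7 = 2 - 7 = -5)
N(k) = (-5 + k)*(3 + k) (N(k) = (k - 5)*(k + 3) = (-5 + k)*(3 + k))
p(A, y) = -13 (p(A, y) = -4 - (-15 + (-4)² - 2*(-4)) = -4 - (-15 + 16 + 8) = -4 - 1*9 = -4 - 9 = -13)
(p(-2, -5) - 8)*(-5) = (-13 - 8)*(-5) = -21*(-5) = 105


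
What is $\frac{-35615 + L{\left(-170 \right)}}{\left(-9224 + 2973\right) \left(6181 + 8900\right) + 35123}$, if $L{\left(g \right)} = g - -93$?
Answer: $\frac{8923}{23559052} \approx 0.00037875$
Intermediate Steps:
$L{\left(g \right)} = 93 + g$ ($L{\left(g \right)} = g + 93 = 93 + g$)
$\frac{-35615 + L{\left(-170 \right)}}{\left(-9224 + 2973\right) \left(6181 + 8900\right) + 35123} = \frac{-35615 + \left(93 - 170\right)}{\left(-9224 + 2973\right) \left(6181 + 8900\right) + 35123} = \frac{-35615 - 77}{\left(-6251\right) 15081 + 35123} = - \frac{35692}{-94271331 + 35123} = - \frac{35692}{-94236208} = \left(-35692\right) \left(- \frac{1}{94236208}\right) = \frac{8923}{23559052}$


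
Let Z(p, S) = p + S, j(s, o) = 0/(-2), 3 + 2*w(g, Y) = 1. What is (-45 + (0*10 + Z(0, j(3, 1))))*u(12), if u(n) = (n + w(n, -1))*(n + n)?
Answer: -11880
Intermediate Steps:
w(g, Y) = -1 (w(g, Y) = -3/2 + (½)*1 = -3/2 + ½ = -1)
j(s, o) = 0 (j(s, o) = 0*(-½) = 0)
Z(p, S) = S + p
u(n) = 2*n*(-1 + n) (u(n) = (n - 1)*(n + n) = (-1 + n)*(2*n) = 2*n*(-1 + n))
(-45 + (0*10 + Z(0, j(3, 1))))*u(12) = (-45 + (0*10 + (0 + 0)))*(2*12*(-1 + 12)) = (-45 + (0 + 0))*(2*12*11) = (-45 + 0)*264 = -45*264 = -11880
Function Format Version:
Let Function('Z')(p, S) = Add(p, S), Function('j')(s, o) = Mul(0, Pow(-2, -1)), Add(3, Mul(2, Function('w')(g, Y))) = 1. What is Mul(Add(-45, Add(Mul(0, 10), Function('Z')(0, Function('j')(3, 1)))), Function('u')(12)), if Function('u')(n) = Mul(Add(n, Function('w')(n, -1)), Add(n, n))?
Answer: -11880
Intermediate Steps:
Function('w')(g, Y) = -1 (Function('w')(g, Y) = Add(Rational(-3, 2), Mul(Rational(1, 2), 1)) = Add(Rational(-3, 2), Rational(1, 2)) = -1)
Function('j')(s, o) = 0 (Function('j')(s, o) = Mul(0, Rational(-1, 2)) = 0)
Function('Z')(p, S) = Add(S, p)
Function('u')(n) = Mul(2, n, Add(-1, n)) (Function('u')(n) = Mul(Add(n, -1), Add(n, n)) = Mul(Add(-1, n), Mul(2, n)) = Mul(2, n, Add(-1, n)))
Mul(Add(-45, Add(Mul(0, 10), Function('Z')(0, Function('j')(3, 1)))), Function('u')(12)) = Mul(Add(-45, Add(Mul(0, 10), Add(0, 0))), Mul(2, 12, Add(-1, 12))) = Mul(Add(-45, Add(0, 0)), Mul(2, 12, 11)) = Mul(Add(-45, 0), 264) = Mul(-45, 264) = -11880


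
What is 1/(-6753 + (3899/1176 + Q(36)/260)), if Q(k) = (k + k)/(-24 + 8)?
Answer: -1365/9213343 ≈ -0.00014815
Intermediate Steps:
Q(k) = -k/8 (Q(k) = (2*k)/(-16) = (2*k)*(-1/16) = -k/8)
1/(-6753 + (3899/1176 + Q(36)/260)) = 1/(-6753 + (3899/1176 - 1/8*36/260)) = 1/(-6753 + (3899*(1/1176) - 9/2*1/260)) = 1/(-6753 + (557/168 - 9/520)) = 1/(-6753 + 4502/1365) = 1/(-9213343/1365) = -1365/9213343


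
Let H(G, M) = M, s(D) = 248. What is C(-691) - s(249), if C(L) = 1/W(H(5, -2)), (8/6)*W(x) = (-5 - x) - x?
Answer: -748/3 ≈ -249.33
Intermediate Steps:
W(x) = -15/4 - 3*x/2 (W(x) = 3*((-5 - x) - x)/4 = 3*(-5 - 2*x)/4 = -15/4 - 3*x/2)
C(L) = -4/3 (C(L) = 1/(-15/4 - 3/2*(-2)) = 1/(-15/4 + 3) = 1/(-¾) = -4/3)
C(-691) - s(249) = -4/3 - 1*248 = -4/3 - 248 = -748/3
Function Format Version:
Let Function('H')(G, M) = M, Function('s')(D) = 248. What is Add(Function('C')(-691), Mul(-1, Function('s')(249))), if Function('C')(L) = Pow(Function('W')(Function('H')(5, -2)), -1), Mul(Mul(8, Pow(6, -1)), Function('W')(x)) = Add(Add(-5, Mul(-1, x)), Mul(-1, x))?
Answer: Rational(-748, 3) ≈ -249.33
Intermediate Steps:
Function('W')(x) = Add(Rational(-15, 4), Mul(Rational(-3, 2), x)) (Function('W')(x) = Mul(Rational(3, 4), Add(Add(-5, Mul(-1, x)), Mul(-1, x))) = Mul(Rational(3, 4), Add(-5, Mul(-2, x))) = Add(Rational(-15, 4), Mul(Rational(-3, 2), x)))
Function('C')(L) = Rational(-4, 3) (Function('C')(L) = Pow(Add(Rational(-15, 4), Mul(Rational(-3, 2), -2)), -1) = Pow(Add(Rational(-15, 4), 3), -1) = Pow(Rational(-3, 4), -1) = Rational(-4, 3))
Add(Function('C')(-691), Mul(-1, Function('s')(249))) = Add(Rational(-4, 3), Mul(-1, 248)) = Add(Rational(-4, 3), -248) = Rational(-748, 3)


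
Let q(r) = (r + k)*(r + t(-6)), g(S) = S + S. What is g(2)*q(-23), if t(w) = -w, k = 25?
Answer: -136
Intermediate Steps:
g(S) = 2*S
q(r) = (6 + r)*(25 + r) (q(r) = (r + 25)*(r - 1*(-6)) = (25 + r)*(r + 6) = (25 + r)*(6 + r) = (6 + r)*(25 + r))
g(2)*q(-23) = (2*2)*(150 + (-23)² + 31*(-23)) = 4*(150 + 529 - 713) = 4*(-34) = -136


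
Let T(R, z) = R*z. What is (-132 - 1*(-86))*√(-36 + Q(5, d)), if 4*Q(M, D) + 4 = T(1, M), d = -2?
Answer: -23*I*√143 ≈ -275.04*I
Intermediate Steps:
Q(M, D) = -1 + M/4 (Q(M, D) = -1 + (1*M)/4 = -1 + M/4)
(-132 - 1*(-86))*√(-36 + Q(5, d)) = (-132 - 1*(-86))*√(-36 + (-1 + (¼)*5)) = (-132 + 86)*√(-36 + (-1 + 5/4)) = -46*√(-36 + ¼) = -23*I*√143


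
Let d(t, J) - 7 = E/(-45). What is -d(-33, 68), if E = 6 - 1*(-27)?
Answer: -94/15 ≈ -6.2667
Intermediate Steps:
E = 33 (E = 6 + 27 = 33)
d(t, J) = 94/15 (d(t, J) = 7 + 33/(-45) = 7 + 33*(-1/45) = 7 - 11/15 = 94/15)
-d(-33, 68) = -1*94/15 = -94/15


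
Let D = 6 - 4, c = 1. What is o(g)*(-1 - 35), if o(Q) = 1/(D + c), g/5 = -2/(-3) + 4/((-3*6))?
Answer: -12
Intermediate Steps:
D = 2
g = 20/9 (g = 5*(-2/(-3) + 4/((-3*6))) = 5*(-2*(-1/3) + 4/(-18)) = 5*(2/3 + 4*(-1/18)) = 5*(2/3 - 2/9) = 5*(4/9) = 20/9 ≈ 2.2222)
o(Q) = 1/3 (o(Q) = 1/(2 + 1) = 1/3)
o(g)*(-1 - 35) = (-1 - 35)/3 = (1/3)*(-36) = -12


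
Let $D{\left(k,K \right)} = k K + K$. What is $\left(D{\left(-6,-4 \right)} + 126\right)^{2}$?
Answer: $21316$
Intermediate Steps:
$D{\left(k,K \right)} = K + K k$ ($D{\left(k,K \right)} = K k + K = K + K k$)
$\left(D{\left(-6,-4 \right)} + 126\right)^{2} = \left(- 4 \left(1 - 6\right) + 126\right)^{2} = \left(\left(-4\right) \left(-5\right) + 126\right)^{2} = \left(20 + 126\right)^{2} = 146^{2} = 21316$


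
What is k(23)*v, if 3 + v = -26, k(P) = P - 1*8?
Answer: -435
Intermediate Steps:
k(P) = -8 + P (k(P) = P - 8 = -8 + P)
v = -29 (v = -3 - 26 = -29)
k(23)*v = (-8 + 23)*(-29) = 15*(-29) = -435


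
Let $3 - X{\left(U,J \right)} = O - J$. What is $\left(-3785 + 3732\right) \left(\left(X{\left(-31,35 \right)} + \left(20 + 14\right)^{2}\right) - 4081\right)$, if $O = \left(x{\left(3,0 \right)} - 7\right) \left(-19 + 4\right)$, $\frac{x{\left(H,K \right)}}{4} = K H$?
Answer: $158576$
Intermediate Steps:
$x{\left(H,K \right)} = 4 H K$ ($x{\left(H,K \right)} = 4 K H = 4 H K$)
$O = 105$ ($O = \left(4 \cdot 3 \cdot 0 - 7\right) \left(-19 + 4\right) = \left(0 - 7\right) \left(-15\right) = \left(-7\right) \left(-15\right) = 105$)
$X{\left(U,J \right)} = -102 + J$ ($X{\left(U,J \right)} = 3 - \left(105 - J\right) = 3 + \left(-105 + J\right) = -102 + J$)
$\left(-3785 + 3732\right) \left(\left(X{\left(-31,35 \right)} + \left(20 + 14\right)^{2}\right) - 4081\right) = \left(-3785 + 3732\right) \left(\left(\left(-102 + 35\right) + \left(20 + 14\right)^{2}\right) - 4081\right) = - 53 \left(\left(-67 + 34^{2}\right) - 4081\right) = - 53 \left(\left(-67 + 1156\right) - 4081\right) = - 53 \left(1089 - 4081\right) = \left(-53\right) \left(-2992\right) = 158576$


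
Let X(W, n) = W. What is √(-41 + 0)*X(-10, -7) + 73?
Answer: 73 - 10*I*√41 ≈ 73.0 - 64.031*I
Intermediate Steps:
√(-41 + 0)*X(-10, -7) + 73 = √(-41 + 0)*(-10) + 73 = √(-41)*(-10) + 73 = (I*√41)*(-10) + 73 = -10*I*√41 + 73 = 73 - 10*I*√41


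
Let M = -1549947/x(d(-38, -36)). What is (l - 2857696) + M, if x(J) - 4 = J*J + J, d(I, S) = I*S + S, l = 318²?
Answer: -4894460530267/1775560 ≈ -2.7566e+6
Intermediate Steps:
l = 101124
d(I, S) = S + I*S
x(J) = 4 + J + J² (x(J) = 4 + (J*J + J) = 4 + (J² + J) = 4 + (J + J²) = 4 + J + J²)
M = -1549947/1775560 (M = -1549947/(4 - 36*(1 - 38) + (-36*(1 - 38))²) = -1549947/(4 - 36*(-37) + (-36*(-37))²) = -1549947/(4 + 1332 + 1332²) = -1549947/(4 + 1332 + 1774224) = -1549947/1775560 ≈ -0.87293)
(l - 2857696) + M = (101124 - 2857696) - 1549947/1775560 = -2756572 - 1549947/1775560 = -4894460530267/1775560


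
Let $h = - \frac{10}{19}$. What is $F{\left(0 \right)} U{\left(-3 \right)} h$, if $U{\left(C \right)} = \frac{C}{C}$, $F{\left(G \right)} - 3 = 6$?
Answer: $- \frac{90}{19} \approx -4.7368$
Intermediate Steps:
$F{\left(G \right)} = 9$ ($F{\left(G \right)} = 3 + 6 = 9$)
$U{\left(C \right)} = 1$
$h = - \frac{10}{19}$ ($h = \left(-10\right) \frac{1}{19} = - \frac{10}{19} \approx -0.52632$)
$F{\left(0 \right)} U{\left(-3 \right)} h = 9 \cdot 1 \left(- \frac{10}{19}\right) = 9 \left(- \frac{10}{19}\right) = - \frac{90}{19}$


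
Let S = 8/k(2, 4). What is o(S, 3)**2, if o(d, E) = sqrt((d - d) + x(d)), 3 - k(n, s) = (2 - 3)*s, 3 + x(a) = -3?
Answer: -6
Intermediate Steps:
x(a) = -6 (x(a) = -3 - 3 = -6)
k(n, s) = 3 + s (k(n, s) = 3 - (2 - 3)*s = 3 - (-1)*s = 3 + s)
S = 8/7 (S = 8/(3 + 4) = 8/7 ≈ 1.1429)
o(d, E) = I*sqrt(6) (o(d, E) = sqrt((d - d) - 6) = sqrt(0 - 6) = sqrt(-6) = I*sqrt(6))
o(S, 3)**2 = (I*sqrt(6))**2 = -6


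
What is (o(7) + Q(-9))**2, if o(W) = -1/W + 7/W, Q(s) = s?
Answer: 3249/49 ≈ 66.306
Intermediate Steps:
o(W) = 6/W
(o(7) + Q(-9))**2 = (6/7 - 9)**2 = (-57/7)**2 = 3249/49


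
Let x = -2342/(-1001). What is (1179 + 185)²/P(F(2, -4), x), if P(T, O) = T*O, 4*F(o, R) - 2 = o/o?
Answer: 3724712992/3513 ≈ 1.0603e+6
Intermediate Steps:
F(o, R) = ¾ (F(o, R) = ½ + (o/o)/4 = ½ + (¼)*1 = ½ + ¼ = ¾)
x = 2342/1001 (x = -2342*(-1/1001) = 2342/1001 ≈ 2.3397)
P(T, O) = O*T
(1179 + 185)²/P(F(2, -4), x) = (1179 + 185)²/(((2342/1001)*(¾))) = 1364²/(3513/2002) = 1860496*(2002/3513) = 3724712992/3513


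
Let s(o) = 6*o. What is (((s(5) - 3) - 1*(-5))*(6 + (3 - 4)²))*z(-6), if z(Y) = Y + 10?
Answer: 896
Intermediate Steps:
z(Y) = 10 + Y
(((s(5) - 3) - 1*(-5))*(6 + (3 - 4)²))*z(-6) = (((6*5 - 3) - 1*(-5))*(6 + (3 - 4)²))*(10 - 6) = (((30 - 3) + 5)*(6 + (-1)²))*4 = ((27 + 5)*(6 + 1))*4 = (32*7)*4 = 224*4 = 896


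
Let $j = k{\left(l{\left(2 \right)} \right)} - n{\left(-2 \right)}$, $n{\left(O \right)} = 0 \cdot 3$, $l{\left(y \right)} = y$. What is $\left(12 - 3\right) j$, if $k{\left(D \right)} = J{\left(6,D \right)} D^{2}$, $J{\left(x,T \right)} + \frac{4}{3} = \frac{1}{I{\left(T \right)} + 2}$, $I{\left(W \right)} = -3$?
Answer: $-84$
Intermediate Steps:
$n{\left(O \right)} = 0$
$J{\left(x,T \right)} = - \frac{7}{3}$ ($J{\left(x,T \right)} = - \frac{4}{3} + \frac{1}{-3 + 2} = - \frac{4}{3} + \frac{1}{-1} = - \frac{4}{3} - 1 = - \frac{7}{3}$)
$k{\left(D \right)} = - \frac{7 D^{2}}{3}$
$j = - \frac{28}{3}$ ($j = - \frac{7 \cdot 2^{2}}{3} - 0 = \left(- \frac{7}{3}\right) 4 + 0 = - \frac{28}{3} + 0 = - \frac{28}{3} \approx -9.3333$)
$\left(12 - 3\right) j = \left(12 - 3\right) \left(- \frac{28}{3}\right) = 9 \left(- \frac{28}{3}\right) = -84$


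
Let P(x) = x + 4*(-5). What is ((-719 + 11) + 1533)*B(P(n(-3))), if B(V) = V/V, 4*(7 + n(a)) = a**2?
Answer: 825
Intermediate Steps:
n(a) = -7 + a**2/4
P(x) = -20 + x (P(x) = x - 20 = -20 + x)
B(V) = 1
((-719 + 11) + 1533)*B(P(n(-3))) = ((-719 + 11) + 1533)*1 = (-708 + 1533)*1 = 825*1 = 825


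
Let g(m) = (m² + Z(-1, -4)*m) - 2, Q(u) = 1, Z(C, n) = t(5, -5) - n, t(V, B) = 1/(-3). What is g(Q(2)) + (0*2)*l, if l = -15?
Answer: 8/3 ≈ 2.6667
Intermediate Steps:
t(V, B) = -⅓
Z(C, n) = -⅓ - n
g(m) = -2 + m² + 11*m/3 (g(m) = (m² + (-⅓ - 1*(-4))*m) - 2 = (m² + (-⅓ + 4)*m) - 2 = (m² + 11*m/3) - 2 = -2 + m² + 11*m/3)
g(Q(2)) + (0*2)*l = (-2 + 1² + (11/3)*1) + (0*2)*(-15) = (-2 + 1 + 11/3) + 0*(-15) = 8/3 + 0 = 8/3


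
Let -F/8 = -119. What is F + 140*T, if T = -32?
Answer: -3528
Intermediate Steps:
F = 952 (F = -8*(-119) = 952)
F + 140*T = 952 + 140*(-32) = 952 - 4480 = -3528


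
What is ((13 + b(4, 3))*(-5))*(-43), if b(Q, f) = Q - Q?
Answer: 2795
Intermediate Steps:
b(Q, f) = 0
((13 + b(4, 3))*(-5))*(-43) = ((13 + 0)*(-5))*(-43) = (13*(-5))*(-43) = -65*(-43) = 2795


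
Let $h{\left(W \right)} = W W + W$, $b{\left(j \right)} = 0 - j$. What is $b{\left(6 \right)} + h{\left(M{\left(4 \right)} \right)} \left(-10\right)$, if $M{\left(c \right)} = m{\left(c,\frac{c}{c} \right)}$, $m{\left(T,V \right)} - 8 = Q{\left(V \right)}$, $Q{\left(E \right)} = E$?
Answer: $-906$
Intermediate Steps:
$m{\left(T,V \right)} = 8 + V$
$M{\left(c \right)} = 9$ ($M{\left(c \right)} = 8 + \frac{c}{c} = 8 + 1 = 9$)
$b{\left(j \right)} = - j$
$h{\left(W \right)} = W + W^{2}$ ($h{\left(W \right)} = W^{2} + W = W + W^{2}$)
$b{\left(6 \right)} + h{\left(M{\left(4 \right)} \right)} \left(-10\right) = \left(-1\right) 6 + 9 \left(1 + 9\right) \left(-10\right) = -6 + 9 \cdot 10 \left(-10\right) = -6 + 90 \left(-10\right) = -6 - 900 = -906$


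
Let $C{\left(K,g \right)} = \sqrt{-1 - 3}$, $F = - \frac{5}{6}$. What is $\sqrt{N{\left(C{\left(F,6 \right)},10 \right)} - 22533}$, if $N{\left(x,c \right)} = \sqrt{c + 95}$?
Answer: $\sqrt{-22533 + \sqrt{105}} \approx 150.08 i$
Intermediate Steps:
$F = - \frac{5}{6}$ ($F = \left(-5\right) \frac{1}{6} = - \frac{5}{6} \approx -0.83333$)
$C{\left(K,g \right)} = 2 i$ ($C{\left(K,g \right)} = \sqrt{-4} = 2 i$)
$N{\left(x,c \right)} = \sqrt{95 + c}$
$\sqrt{N{\left(C{\left(F,6 \right)},10 \right)} - 22533} = \sqrt{\sqrt{95 + 10} - 22533} = \sqrt{\sqrt{105} - 22533} = \sqrt{-22533 + \sqrt{105}}$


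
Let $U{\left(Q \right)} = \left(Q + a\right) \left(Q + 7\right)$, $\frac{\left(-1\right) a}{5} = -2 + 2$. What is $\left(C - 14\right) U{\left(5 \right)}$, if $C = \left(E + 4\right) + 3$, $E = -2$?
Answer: $-540$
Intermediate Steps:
$a = 0$ ($a = - 5 \left(-2 + 2\right) = \left(-5\right) 0 = 0$)
$U{\left(Q \right)} = Q \left(7 + Q\right)$ ($U{\left(Q \right)} = \left(Q + 0\right) \left(Q + 7\right) = Q \left(7 + Q\right)$)
$C = 5$ ($C = \left(-2 + 4\right) + 3 = 2 + 3 = 5$)
$\left(C - 14\right) U{\left(5 \right)} = \left(5 - 14\right) 5 \left(7 + 5\right) = - 9 \cdot 5 \cdot 12 = \left(-9\right) 60 = -540$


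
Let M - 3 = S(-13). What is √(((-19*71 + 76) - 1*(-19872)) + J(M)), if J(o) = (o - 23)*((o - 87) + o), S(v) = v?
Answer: √22130 ≈ 148.76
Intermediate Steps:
M = -10 (M = 3 - 13 = -10)
J(o) = (-87 + 2*o)*(-23 + o) (J(o) = (-23 + o)*((-87 + o) + o) = (-23 + o)*(-87 + 2*o) = (-87 + 2*o)*(-23 + o))
√(((-19*71 + 76) - 1*(-19872)) + J(M)) = √(((-19*71 + 76) - 1*(-19872)) + (2001 - 133*(-10) + 2*(-10)²)) = √(((-1349 + 76) + 19872) + (2001 + 1330 + 2*100)) = √((-1273 + 19872) + (2001 + 1330 + 200)) = √(18599 + 3531) = √22130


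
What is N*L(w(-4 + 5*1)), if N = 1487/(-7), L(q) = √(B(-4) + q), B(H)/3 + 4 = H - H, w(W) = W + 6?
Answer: -1487*I*√5/7 ≈ -475.0*I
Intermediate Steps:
w(W) = 6 + W
B(H) = -12 (B(H) = -12 + 3*(H - H) = -12 + 3*0 = -12 + 0 = -12)
L(q) = √(-12 + q)
N = -1487/7 (N = 1487*(-⅐) = -1487/7 ≈ -212.43)
N*L(w(-4 + 5*1)) = -1487*√(-12 + (6 + (-4 + 5*1)))/7 = -1487*√(-12 + (6 + (-4 + 5)))/7 = -1487*√(-12 + (6 + 1))/7 = -1487*√(-12 + 7)/7 = -1487*I*√5/7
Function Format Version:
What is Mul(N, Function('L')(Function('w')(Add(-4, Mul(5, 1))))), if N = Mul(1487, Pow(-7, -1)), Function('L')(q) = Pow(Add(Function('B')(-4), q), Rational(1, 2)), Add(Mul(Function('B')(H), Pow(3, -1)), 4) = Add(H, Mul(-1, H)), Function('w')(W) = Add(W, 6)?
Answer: Mul(Rational(-1487, 7), I, Pow(5, Rational(1, 2))) ≈ Mul(-475.00, I)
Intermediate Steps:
Function('w')(W) = Add(6, W)
Function('B')(H) = -12 (Function('B')(H) = Add(-12, Mul(3, Add(H, Mul(-1, H)))) = Add(-12, Mul(3, 0)) = Add(-12, 0) = -12)
Function('L')(q) = Pow(Add(-12, q), Rational(1, 2))
N = Rational(-1487, 7) (N = Mul(1487, Rational(-1, 7)) = Rational(-1487, 7) ≈ -212.43)
Mul(N, Function('L')(Function('w')(Add(-4, Mul(5, 1))))) = Mul(Rational(-1487, 7), Pow(Add(-12, Add(6, Add(-4, Mul(5, 1)))), Rational(1, 2))) = Mul(Rational(-1487, 7), Pow(Add(-12, Add(6, Add(-4, 5))), Rational(1, 2))) = Mul(Rational(-1487, 7), Pow(Add(-12, Add(6, 1)), Rational(1, 2))) = Mul(Rational(-1487, 7), Pow(Add(-12, 7), Rational(1, 2))) = Mul(Rational(-1487, 7), Pow(-5, Rational(1, 2))) = Mul(Rational(-1487, 7), Mul(I, Pow(5, Rational(1, 2)))) = Mul(Rational(-1487, 7), I, Pow(5, Rational(1, 2)))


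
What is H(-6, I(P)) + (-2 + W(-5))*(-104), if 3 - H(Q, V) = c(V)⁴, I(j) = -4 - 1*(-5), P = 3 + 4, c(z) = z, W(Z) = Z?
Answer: 730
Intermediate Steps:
P = 7
I(j) = 1 (I(j) = -4 + 5 = 1)
H(Q, V) = 3 - V⁴
H(-6, I(P)) + (-2 + W(-5))*(-104) = (3 - 1*1⁴) + (-2 - 5)*(-104) = (3 - 1*1) - 7*(-104) = (3 - 1) + 728 = 2 + 728 = 730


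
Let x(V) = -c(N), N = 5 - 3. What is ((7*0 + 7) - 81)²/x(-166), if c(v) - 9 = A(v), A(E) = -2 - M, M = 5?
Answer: -2738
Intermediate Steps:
A(E) = -7 (A(E) = -2 - 1*5 = -2 - 5 = -7)
N = 2
c(v) = 2 (c(v) = 9 - 7 = 2)
x(V) = -2 (x(V) = -1*2 = -2)
((7*0 + 7) - 81)²/x(-166) = ((7*0 + 7) - 81)²/(-2) = ((0 + 7) - 81)²*(-½) = (7 - 81)²*(-½) = (-74)²*(-½) = 5476*(-½) = -2738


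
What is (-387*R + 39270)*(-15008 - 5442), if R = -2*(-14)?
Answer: -581475300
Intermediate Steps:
R = 28
(-387*R + 39270)*(-15008 - 5442) = (-387*28 + 39270)*(-15008 - 5442) = (-10836 + 39270)*(-20450) = 28434*(-20450) = -581475300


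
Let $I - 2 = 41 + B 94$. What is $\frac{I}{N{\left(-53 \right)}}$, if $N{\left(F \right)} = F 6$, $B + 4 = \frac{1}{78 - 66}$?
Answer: $\frac{1951}{1908} \approx 1.0225$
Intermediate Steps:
$B = - \frac{47}{12}$ ($B = -4 + \frac{1}{78 - 66} = -4 + \frac{1}{12} = - \frac{47}{12} \approx -3.9167$)
$N{\left(F \right)} = 6 F$
$I = - \frac{1951}{6}$ ($I = 2 + \left(41 - \frac{2209}{6}\right) = 2 - \frac{1963}{6} = - \frac{1951}{6} \approx -325.17$)
$\frac{I}{N{\left(-53 \right)}} = - \frac{1951}{6 \cdot 6 \left(-53\right)} = - \frac{1951}{6 \left(-318\right)} = \left(- \frac{1951}{6}\right) \left(- \frac{1}{318}\right) = \frac{1951}{1908}$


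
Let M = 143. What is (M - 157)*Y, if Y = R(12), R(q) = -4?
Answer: 56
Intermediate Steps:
Y = -4
(M - 157)*Y = (143 - 157)*(-4) = -14*(-4) = 56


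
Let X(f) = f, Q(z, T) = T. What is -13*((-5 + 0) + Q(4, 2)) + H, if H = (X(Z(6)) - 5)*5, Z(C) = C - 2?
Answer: 34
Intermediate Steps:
Z(C) = -2 + C
H = -5 (H = ((-2 + 6) - 5)*5 = (4 - 5)*5 = -1*5 = -5)
-13*((-5 + 0) + Q(4, 2)) + H = -13*((-5 + 0) + 2) - 5 = -13*(-5 + 2) - 5 = -13*(-3) - 5 = 39 - 5 = 34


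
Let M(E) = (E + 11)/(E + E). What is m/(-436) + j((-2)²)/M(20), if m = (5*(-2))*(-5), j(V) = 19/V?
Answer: 40645/6758 ≈ 6.0144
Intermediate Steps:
M(E) = (11 + E)/(2*E) (M(E) = (11 + E)/((2*E)) = (11 + E)*(1/(2*E)) = (11 + E)/(2*E))
m = 50 (m = -10*(-5) = 50)
m/(-436) + j((-2)²)/M(20) = 50/(-436) + (19/((-2)²))/(((½)*(11 + 20)/20)) = 50*(-1/436) + (19/4)/(((½)*(1/20)*31)) = -25/218 + (19*(¼))/(31/40) = -25/218 + (19/4)*(40/31) = -25/218 + 190/31 = 40645/6758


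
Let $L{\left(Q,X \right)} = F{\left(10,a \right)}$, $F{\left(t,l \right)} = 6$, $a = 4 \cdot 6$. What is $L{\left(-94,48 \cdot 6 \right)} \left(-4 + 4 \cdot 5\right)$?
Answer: $96$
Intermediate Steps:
$a = 24$
$L{\left(Q,X \right)} = 6$
$L{\left(-94,48 \cdot 6 \right)} \left(-4 + 4 \cdot 5\right) = 6 \left(-4 + 4 \cdot 5\right) = 6 \left(-4 + 20\right) = 6 \cdot 16 = 96$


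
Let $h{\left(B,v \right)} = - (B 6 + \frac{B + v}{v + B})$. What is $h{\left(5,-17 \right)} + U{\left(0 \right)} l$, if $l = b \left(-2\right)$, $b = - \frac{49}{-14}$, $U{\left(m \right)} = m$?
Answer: $-31$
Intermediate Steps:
$b = \frac{7}{2}$ ($b = \left(-49\right) \left(- \frac{1}{14}\right) = \frac{7}{2} \approx 3.5$)
$l = -7$ ($l = \frac{7}{2} \left(-2\right) = -7$)
$h{\left(B,v \right)} = -1 - 6 B$ ($h{\left(B,v \right)} = - (6 B + \frac{B + v}{B + v}) = - (6 B + 1) = - (1 + 6 B) = -1 - 6 B$)
$h{\left(5,-17 \right)} + U{\left(0 \right)} l = \left(-1 - 30\right) + 0 \left(-7\right) = \left(-1 - 30\right) + 0 = -31 + 0 = -31$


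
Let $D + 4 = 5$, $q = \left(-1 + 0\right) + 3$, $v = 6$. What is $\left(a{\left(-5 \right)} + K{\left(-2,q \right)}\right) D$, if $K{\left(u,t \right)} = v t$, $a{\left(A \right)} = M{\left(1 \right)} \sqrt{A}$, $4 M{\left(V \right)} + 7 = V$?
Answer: $12 - \frac{3 i \sqrt{5}}{2} \approx 12.0 - 3.3541 i$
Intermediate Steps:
$M{\left(V \right)} = - \frac{7}{4} + \frac{V}{4}$
$a{\left(A \right)} = - \frac{3 \sqrt{A}}{2}$ ($a{\left(A \right)} = \left(- \frac{7}{4} + \frac{1}{4} \cdot 1\right) \sqrt{A} = \left(- \frac{7}{4} + \frac{1}{4}\right) \sqrt{A} = - \frac{3 \sqrt{A}}{2}$)
$q = 2$ ($q = -1 + 3 = 2$)
$K{\left(u,t \right)} = 6 t$
$D = 1$ ($D = -4 + 5 = 1$)
$\left(a{\left(-5 \right)} + K{\left(-2,q \right)}\right) D = \left(- \frac{3 \sqrt{-5}}{2} + 6 \cdot 2\right) 1 = \left(- \frac{3 i \sqrt{5}}{2} + 12\right) 1 = \left(12 - \frac{3 i \sqrt{5}}{2}\right) 1 = 12 - \frac{3 i \sqrt{5}}{2}$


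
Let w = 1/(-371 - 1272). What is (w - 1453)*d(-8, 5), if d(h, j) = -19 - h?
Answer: 26260080/1643 ≈ 15983.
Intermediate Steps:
w = -1/1643 (w = 1/(-1643) = -1/1643 ≈ -0.00060864)
(w - 1453)*d(-8, 5) = (-1/1643 - 1453)*(-19 - 1*(-8)) = -2387280*(-19 + 8)/1643 = -2387280/1643*(-11) = 26260080/1643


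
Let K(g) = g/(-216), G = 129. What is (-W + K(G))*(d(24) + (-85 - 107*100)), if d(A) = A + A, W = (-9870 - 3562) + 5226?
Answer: -704811277/8 ≈ -8.8101e+7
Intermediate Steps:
W = -8206 (W = -13432 + 5226 = -8206)
K(g) = -g/216 (K(g) = g*(-1/216) = -g/216)
d(A) = 2*A
(-W + K(G))*(d(24) + (-85 - 107*100)) = (-1*(-8206) - 1/216*129)*(2*24 + (-85 - 107*100)) = (8206 - 43/72)*(48 + (-85 - 10700)) = 590789*(48 - 10785)/72 = (590789/72)*(-10737) = -704811277/8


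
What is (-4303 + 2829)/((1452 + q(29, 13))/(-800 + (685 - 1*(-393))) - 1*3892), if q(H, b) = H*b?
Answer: 409772/1080147 ≈ 0.37937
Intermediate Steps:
(-4303 + 2829)/((1452 + q(29, 13))/(-800 + (685 - 1*(-393))) - 1*3892) = (-4303 + 2829)/((1452 + 29*13)/(-800 + (685 - 1*(-393))) - 1*3892) = -1474/((1452 + 377)/(-800 + (685 + 393)) - 3892) = -1474/(1829/(-800 + 1078) - 3892) = -1474/(1829/278 - 3892) = -1474/(-1080147/278) = -1474*(-278/1080147) = 409772/1080147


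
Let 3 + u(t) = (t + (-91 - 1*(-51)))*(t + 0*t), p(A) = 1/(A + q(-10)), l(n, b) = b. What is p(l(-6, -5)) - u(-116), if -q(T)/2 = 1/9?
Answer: -850380/47 ≈ -18093.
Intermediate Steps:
q(T) = -2/9
p(A) = 1/(-2/9 + A) (p(A) = 1/(A - 2/9) = 1/(-2/9 + A))
u(t) = -3 + t*(-40 + t) (u(t) = -3 + (t + (-91 - 1*(-51)))*(t + 0*t) = -3 + (t + (-91 + 51))*(t + 0) = -3 + (t - 40)*t = -3 + (-40 + t)*t = -3 + t*(-40 + t))
p(l(-6, -5)) - u(-116) = 9/(-2 + 9*(-5)) - (-3 + (-116)² - 40*(-116)) = 9/(-2 - 45) - (-3 + 13456 + 4640) = 9/(-47) - 1*18093 = 9*(-1/47) - 18093 = -9/47 - 18093 = -850380/47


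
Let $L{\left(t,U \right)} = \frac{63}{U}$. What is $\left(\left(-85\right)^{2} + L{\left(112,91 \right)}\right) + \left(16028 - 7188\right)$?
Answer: $\frac{208854}{13} \approx 16066.0$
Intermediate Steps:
$\left(\left(-85\right)^{2} + L{\left(112,91 \right)}\right) + \left(16028 - 7188\right) = \left(\left(-85\right)^{2} + \frac{63}{91}\right) + \left(16028 - 7188\right) = \left(7225 + 63 \cdot \frac{1}{91}\right) + 8840 = \left(7225 + \frac{9}{13}\right) + 8840 = \frac{93934}{13} + 8840 = \frac{208854}{13}$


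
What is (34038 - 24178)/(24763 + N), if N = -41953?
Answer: -986/1719 ≈ -0.57359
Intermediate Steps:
(34038 - 24178)/(24763 + N) = (34038 - 24178)/(24763 - 41953) = 9860/(-17190) = 9860*(-1/17190) = -986/1719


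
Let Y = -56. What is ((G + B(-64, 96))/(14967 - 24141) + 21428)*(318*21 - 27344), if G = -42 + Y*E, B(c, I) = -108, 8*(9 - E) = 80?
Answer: -2031266988478/4587 ≈ -4.4283e+8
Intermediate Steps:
E = -1 (E = 9 - ⅛*80 = 9 - 10 = -1)
G = 14 (G = -42 - 56*(-1) = -42 + 56 = 14)
((G + B(-64, 96))/(14967 - 24141) + 21428)*(318*21 - 27344) = ((14 - 108)/(14967 - 24141) + 21428)*(318*21 - 27344) = (-94/(-9174) + 21428)*(6678 - 27344) = (-94*(-1/9174) + 21428)*(-20666) = (47/4587 + 21428)*(-20666) = (98290283/4587)*(-20666) = -2031266988478/4587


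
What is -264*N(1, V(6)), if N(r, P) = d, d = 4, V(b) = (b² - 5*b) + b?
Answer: -1056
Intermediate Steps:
V(b) = b² - 4*b
N(r, P) = 4
-264*N(1, V(6)) = -264*4 = -1056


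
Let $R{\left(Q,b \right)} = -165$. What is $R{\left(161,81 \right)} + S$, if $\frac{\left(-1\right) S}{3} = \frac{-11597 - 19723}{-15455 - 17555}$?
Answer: $- \frac{554061}{3301} \approx -167.85$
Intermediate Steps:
$S = - \frac{9396}{3301}$ ($S = - 3 \frac{-11597 - 19723}{-15455 - 17555} = - 3 \left(- \frac{31320}{-33010}\right) = - 3 \left(\left(-31320\right) \left(- \frac{1}{33010}\right)\right) = \left(-3\right) \frac{3132}{3301} = - \frac{9396}{3301} \approx -2.8464$)
$R{\left(161,81 \right)} + S = -165 - \frac{9396}{3301} = - \frac{554061}{3301}$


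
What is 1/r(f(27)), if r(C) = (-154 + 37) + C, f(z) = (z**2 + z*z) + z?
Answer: 1/1368 ≈ 0.00073099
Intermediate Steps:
f(z) = z + 2*z**2 (f(z) = (z**2 + z**2) + z = 2*z**2 + z = z + 2*z**2)
r(C) = -117 + C
1/r(f(27)) = 1/(-117 + 27*(1 + 2*27)) = 1/(-117 + 27*(1 + 54)) = 1/(-117 + 27*55) = 1/(-117 + 1485) = 1/1368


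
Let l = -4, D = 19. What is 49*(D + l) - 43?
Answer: 692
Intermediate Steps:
49*(D + l) - 43 = 49*(19 - 4) - 43 = 49*15 - 43 = 735 - 43 = 692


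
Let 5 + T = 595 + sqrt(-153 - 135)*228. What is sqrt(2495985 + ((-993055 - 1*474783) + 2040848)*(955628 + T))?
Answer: sqrt(547924972165 + 1567755360*I*sqrt(2)) ≈ 7.4022e+5 + 1498.0*I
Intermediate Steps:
T = 590 + 2736*I*sqrt(2) (T = -5 + (595 + sqrt(-153 - 135)*228) = -5 + (595 + sqrt(-288)*228) = -5 + (595 + (12*I*sqrt(2))*228) = -5 + (595 + 2736*I*sqrt(2)) = 590 + 2736*I*sqrt(2) ≈ 590.0 + 3869.3*I)
sqrt(2495985 + ((-993055 - 1*474783) + 2040848)*(955628 + T)) = sqrt(2495985 + ((-993055 - 1*474783) + 2040848)*(955628 + (590 + 2736*I*sqrt(2)))) = sqrt(2495985 + ((-993055 - 474783) + 2040848)*(956218 + 2736*I*sqrt(2))) = sqrt(2495985 + (-1467838 + 2040848)*(956218 + 2736*I*sqrt(2))) = sqrt(2495985 + 573010*(956218 + 2736*I*sqrt(2))) = sqrt(2495985 + (547922476180 + 1567755360*I*sqrt(2))) = sqrt(547924972165 + 1567755360*I*sqrt(2))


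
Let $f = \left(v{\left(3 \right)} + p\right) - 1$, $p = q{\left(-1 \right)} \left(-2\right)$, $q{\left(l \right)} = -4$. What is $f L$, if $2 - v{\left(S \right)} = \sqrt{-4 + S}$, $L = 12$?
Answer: $108 - 12 i \approx 108.0 - 12.0 i$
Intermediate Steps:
$v{\left(S \right)} = 2 - \sqrt{-4 + S}$
$p = 8$ ($p = \left(-4\right) \left(-2\right) = 8$)
$f = 9 - i$ ($f = \left(\left(2 - \sqrt{-4 + 3}\right) + 8\right) - 1 = \left(\left(2 - \sqrt{-1}\right) + 8\right) - 1 = \left(\left(2 - i\right) + 8\right) - 1 = \left(10 - i\right) - 1 = 9 - i \approx 9.0 - 1.0 i$)
$f L = \left(9 - i\right) 12 = 108 - 12 i$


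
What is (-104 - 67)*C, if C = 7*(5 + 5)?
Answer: -11970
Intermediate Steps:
C = 70 (C = 7*10 = 70)
(-104 - 67)*C = (-104 - 67)*70 = -171*70 = -11970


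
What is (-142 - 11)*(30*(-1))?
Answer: 4590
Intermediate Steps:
(-142 - 11)*(30*(-1)) = -153*(-30) = 4590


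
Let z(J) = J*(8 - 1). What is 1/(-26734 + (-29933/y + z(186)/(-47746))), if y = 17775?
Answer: -424342575/11345100562084 ≈ -3.7403e-5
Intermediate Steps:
z(J) = 7*J (z(J) = J*7 = 7*J)
1/(-26734 + (-29933/y + z(186)/(-47746))) = 1/(-26734 + (-29933/17775 + (7*186)/(-47746))) = 1/(-26734 + (-29933*1/17775 + 1302*(-1/47746))) = 1/(-26734 + (-29933/17775 - 651/23873)) = 1/(-26734 - 726162034/424342575) = 1/(-11345100562084/424342575) = -424342575/11345100562084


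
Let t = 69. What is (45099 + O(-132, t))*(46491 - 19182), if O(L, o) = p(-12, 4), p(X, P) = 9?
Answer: 1231854372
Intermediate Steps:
O(L, o) = 9
(45099 + O(-132, t))*(46491 - 19182) = (45099 + 9)*(46491 - 19182) = 45108*27309 = 1231854372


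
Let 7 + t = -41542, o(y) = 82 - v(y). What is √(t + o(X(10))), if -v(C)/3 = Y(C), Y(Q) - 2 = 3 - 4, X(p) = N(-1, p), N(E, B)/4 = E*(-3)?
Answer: 2*I*√10366 ≈ 203.63*I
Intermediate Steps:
N(E, B) = -12*E (N(E, B) = 4*(E*(-3)) = 4*(-3*E) = -12*E)
X(p) = 12 (X(p) = -12*(-1) = 12)
Y(Q) = 1 (Y(Q) = 2 + (3 - 4) = 2 - 1 = 1)
v(C) = -3 (v(C) = -3*1 = -3)
o(y) = 85 (o(y) = 82 - 1*(-3) = 82 + 3 = 85)
t = -41549 (t = -7 - 41542 = -41549)
√(t + o(X(10))) = √(-41549 + 85) = √(-41464) = 2*I*√10366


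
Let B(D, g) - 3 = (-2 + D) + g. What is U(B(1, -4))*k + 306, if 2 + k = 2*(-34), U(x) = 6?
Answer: -114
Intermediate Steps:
B(D, g) = 1 + D + g (B(D, g) = 3 + ((-2 + D) + g) = 3 + (-2 + D + g) = 1 + D + g)
k = -70 (k = -2 + 2*(-34) = -2 - 68 = -70)
U(B(1, -4))*k + 306 = 6*(-70) + 306 = -420 + 306 = -114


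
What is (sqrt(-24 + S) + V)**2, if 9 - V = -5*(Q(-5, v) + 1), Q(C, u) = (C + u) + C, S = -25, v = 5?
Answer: 72 - 154*I ≈ 72.0 - 154.0*I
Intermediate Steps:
Q(C, u) = u + 2*C
V = -11 (V = 9 - (-5)*((5 + 2*(-5)) + 1) = 9 - (-5)*((5 - 10) + 1) = 9 - (-5)*(-5 + 1) = 9 - (-5)*(-4) = 9 - 1*20 = 9 - 20 = -11)
(sqrt(-24 + S) + V)**2 = (sqrt(-24 - 25) - 11)**2 = (sqrt(-49) - 11)**2 = (7*I - 11)**2 = (-11 + 7*I)**2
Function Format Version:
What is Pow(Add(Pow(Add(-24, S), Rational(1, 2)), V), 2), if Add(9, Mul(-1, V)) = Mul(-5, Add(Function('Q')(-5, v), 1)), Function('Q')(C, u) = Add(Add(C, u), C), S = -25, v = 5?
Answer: Add(72, Mul(-154, I)) ≈ Add(72.000, Mul(-154.00, I))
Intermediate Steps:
Function('Q')(C, u) = Add(u, Mul(2, C))
V = -11 (V = Add(9, Mul(-1, Mul(-5, Add(Add(5, Mul(2, -5)), 1)))) = Add(9, Mul(-1, Mul(-5, Add(Add(5, -10), 1)))) = Add(9, Mul(-1, Mul(-5, Add(-5, 1)))) = Add(9, Mul(-1, Mul(-5, -4))) = Add(9, Mul(-1, 20)) = Add(9, -20) = -11)
Pow(Add(Pow(Add(-24, S), Rational(1, 2)), V), 2) = Pow(Add(Pow(Add(-24, -25), Rational(1, 2)), -11), 2) = Pow(Add(Pow(-49, Rational(1, 2)), -11), 2) = Pow(Add(Mul(7, I), -11), 2) = Pow(Add(-11, Mul(7, I)), 2)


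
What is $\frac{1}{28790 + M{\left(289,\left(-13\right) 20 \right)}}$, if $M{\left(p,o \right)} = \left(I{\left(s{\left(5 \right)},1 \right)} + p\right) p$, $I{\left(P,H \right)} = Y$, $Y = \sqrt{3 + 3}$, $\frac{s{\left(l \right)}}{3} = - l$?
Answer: $\frac{37437}{4204419865} - \frac{289 \sqrt{6}}{12613259595} \approx 8.8481 \cdot 10^{-6}$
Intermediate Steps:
$s{\left(l \right)} = - 3 l$ ($s{\left(l \right)} = 3 \left(- l\right) = - 3 l$)
$Y = \sqrt{6} \approx 2.4495$
$I{\left(P,H \right)} = \sqrt{6}$
$M{\left(p,o \right)} = p \left(p + \sqrt{6}\right)$ ($M{\left(p,o \right)} = \left(\sqrt{6} + p\right) p = \left(p + \sqrt{6}\right) p = p \left(p + \sqrt{6}\right)$)
$\frac{1}{28790 + M{\left(289,\left(-13\right) 20 \right)}} = \frac{1}{28790 + 289 \left(289 + \sqrt{6}\right)} = \frac{1}{28790 + \left(83521 + 289 \sqrt{6}\right)} = \frac{1}{112311 + 289 \sqrt{6}}$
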